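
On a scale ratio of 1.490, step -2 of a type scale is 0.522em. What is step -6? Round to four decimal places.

The gap is -6 − (-2) = -4 steps, so the factor is 1.490^-4.
0.522 ÷ 1.490⁴ = 0.522 ÷ 4.92884 ≈ 0.1059

0.1059em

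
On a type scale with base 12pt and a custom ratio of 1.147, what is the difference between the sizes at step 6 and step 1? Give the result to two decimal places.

13.56pt

Step 1: 12.0 × 1.147 = 13.7640pt
Step 6: 12.0 × 1.147⁶ = 27.3251pt
Difference: 27.3251 − 13.7640 = 13.5611pt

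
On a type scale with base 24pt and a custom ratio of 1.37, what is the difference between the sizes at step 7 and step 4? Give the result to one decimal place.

Step 4: 24.0 × 1.37⁴ = 84.546pt
Step 7: 24.0 × 1.37⁷ = 217.398pt
Difference: 217.398 − 84.546 = 132.852pt

132.9pt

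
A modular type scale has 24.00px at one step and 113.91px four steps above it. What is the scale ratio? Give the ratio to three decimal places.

The ratio satisfies 24.00 × r⁴ = 113.91, so r = (113.91 / 24.00)^(1/4).
r = 4.7462^(1/4) ≈ 1.4760

1.476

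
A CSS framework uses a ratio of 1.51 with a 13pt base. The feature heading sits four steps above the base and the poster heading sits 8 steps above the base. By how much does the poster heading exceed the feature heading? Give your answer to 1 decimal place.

Step 4: 13.0 × 1.51⁴ = 67.585pt
Step 8: 13.0 × 1.51⁸ = 351.365pt
Difference: 351.365 − 67.585 = 283.780pt

283.8pt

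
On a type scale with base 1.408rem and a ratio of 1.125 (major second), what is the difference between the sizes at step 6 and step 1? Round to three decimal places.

1.270rem

Step 1: 1.408 × 1.125 = 1.58400rem
Step 6: 1.408 × 1.125⁶ = 2.85442rem
Difference: 2.85442 − 1.58400 = 1.27042rem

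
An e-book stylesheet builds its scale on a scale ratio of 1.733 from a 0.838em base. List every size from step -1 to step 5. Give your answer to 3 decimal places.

Step -1: 0.838 ÷ 1.733 = 0.484
Step 0: 0.838em
Step 1: 0.838 × 1.733 = 1.452
Step 2: 0.838 × 1.733² = 2.517
Step 3: 0.838 × 1.733³ = 4.362
Step 4: 0.838 × 1.733⁴ = 7.559
Step 5: 0.838 × 1.733⁵ = 13.099

0.484em, 0.838em, 1.452em, 2.517em, 4.362em, 7.559em, 13.099em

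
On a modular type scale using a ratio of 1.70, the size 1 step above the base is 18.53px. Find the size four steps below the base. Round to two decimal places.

18.53 ÷ 1.70⁵ = 18.53 ÷ 14.19857 ≈ 1.305

1.31px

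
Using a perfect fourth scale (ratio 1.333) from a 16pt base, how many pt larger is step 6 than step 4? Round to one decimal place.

Step 4: 16.0 × 1.333⁴ = 50.517pt
Step 6: 16.0 × 1.333⁶ = 89.764pt
Difference: 89.764 − 50.517 = 39.247pt

39.2pt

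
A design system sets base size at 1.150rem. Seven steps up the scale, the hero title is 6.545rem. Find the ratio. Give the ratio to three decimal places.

The ratio satisfies 1.150 × r⁷ = 6.545, so r = (6.545 / 1.150)^(1/7).
r = 5.6913^(1/7) ≈ 1.2820

1.282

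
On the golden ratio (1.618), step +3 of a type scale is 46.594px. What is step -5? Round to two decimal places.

Moving from step +3 to step -5 is 8 steps down, so divide by r⁸.
46.594 ÷ 1.618⁸ = 46.594 ÷ 46.97082 ≈ 0.992

0.99px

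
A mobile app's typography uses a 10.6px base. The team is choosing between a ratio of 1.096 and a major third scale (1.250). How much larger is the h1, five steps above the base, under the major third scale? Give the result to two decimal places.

15.59px

At 1.096: 10.6 × 1.096⁵ = 16.7633px
Major third: 10.6 × 1.250⁵ = 32.3486px
Difference: 32.3486 − 16.7633 = 15.5853px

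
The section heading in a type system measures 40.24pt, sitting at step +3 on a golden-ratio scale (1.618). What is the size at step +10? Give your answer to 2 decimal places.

1168.17pt

Moving from step +3 to step +10 is 7 steps up, so multiply by r⁷.
40.24 × 1.618⁷ = 40.24 × 29.03017 ≈ 1168.174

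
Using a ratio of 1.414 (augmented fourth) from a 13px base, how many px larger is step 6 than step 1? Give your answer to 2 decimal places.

Step 1: 13.0 × 1.414 = 18.3820px
Step 6: 13.0 × 1.414⁶ = 103.9058px
Difference: 103.9058 − 18.3820 = 85.5238px

85.52px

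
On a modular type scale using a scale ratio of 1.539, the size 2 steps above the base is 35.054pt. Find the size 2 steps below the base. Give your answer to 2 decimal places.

6.25pt

Moving from step +2 to step -2 is 4 steps down, so divide by r⁴.
35.054 ÷ 1.539⁴ = 35.054 ÷ 5.60989 ≈ 6.249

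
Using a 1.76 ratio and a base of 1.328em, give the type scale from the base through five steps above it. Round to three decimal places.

Step 0: 1.328em
Step 1: 1.328 × 1.76 = 2.337
Step 2: 1.328 × 1.76² = 4.114
Step 3: 1.328 × 1.76³ = 7.240
Step 4: 1.328 × 1.76⁴ = 12.742
Step 5: 1.328 × 1.76⁵ = 22.426

1.328em, 2.337em, 4.114em, 7.240em, 12.742em, 22.426em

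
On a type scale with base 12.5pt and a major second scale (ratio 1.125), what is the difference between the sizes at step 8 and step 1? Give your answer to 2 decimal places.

18.01pt

Step 1: 12.5 × 1.125 = 14.0625pt
Step 8: 12.5 × 1.125⁸ = 32.0723pt
Difference: 32.0723 − 14.0625 = 18.0098pt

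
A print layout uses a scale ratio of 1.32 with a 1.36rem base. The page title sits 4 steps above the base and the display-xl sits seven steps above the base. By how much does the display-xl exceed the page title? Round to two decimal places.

5.37rem

Step 4: 1.36 × 1.32⁴ = 4.1289rem
Step 7: 1.36 × 1.32⁷ = 9.4963rem
Difference: 9.4963 − 4.1289 = 5.3674rem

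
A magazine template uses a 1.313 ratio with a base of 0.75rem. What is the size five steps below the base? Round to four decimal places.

A modular type scale is a geometric sequence: sizeₙ = base × rⁿ.
0.75 ÷ 1.313⁵ = 0.75 ÷ 3.90233 ≈ 0.1922

0.1922rem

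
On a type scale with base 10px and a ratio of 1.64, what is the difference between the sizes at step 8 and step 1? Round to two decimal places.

506.90px

Step 1: 10.0 × 1.64 = 16.4000px
Step 8: 10.0 × 1.64⁸ = 523.3001px
Difference: 523.3001 − 16.4000 = 506.9001px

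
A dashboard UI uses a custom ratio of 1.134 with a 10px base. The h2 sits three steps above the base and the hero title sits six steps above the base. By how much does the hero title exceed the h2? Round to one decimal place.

6.7px

Step 3: 10.0 × 1.134³ = 14.583px
Step 6: 10.0 × 1.134⁶ = 21.266px
Difference: 21.266 − 14.583 = 6.683px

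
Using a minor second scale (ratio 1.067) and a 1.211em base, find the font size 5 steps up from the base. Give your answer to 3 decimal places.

1.675em

1.211 × 1.067⁵ = 1.211 × 1.38300 ≈ 1.675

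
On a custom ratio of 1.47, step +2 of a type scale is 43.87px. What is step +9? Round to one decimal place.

650.7px

Moving from step +2 to step +9 is 7 steps up, so multiply by r⁷.
43.87 × 1.47⁷ = 43.87 × 14.83274 ≈ 650.712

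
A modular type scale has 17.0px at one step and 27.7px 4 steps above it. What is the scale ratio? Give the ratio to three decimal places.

1.130

r⁴ = 27.7 / 17.0, so r = (27.7/17.0)^(1/4).
r = 1.6294^(1/4) ≈ 1.1298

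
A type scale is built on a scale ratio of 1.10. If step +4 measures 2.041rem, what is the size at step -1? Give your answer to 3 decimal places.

2.041 ÷ 1.10⁵ = 2.041 ÷ 1.61051 ≈ 1.267

1.267rem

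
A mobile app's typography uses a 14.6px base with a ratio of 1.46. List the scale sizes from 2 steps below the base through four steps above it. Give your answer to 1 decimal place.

6.8px, 10.0px, 14.6px, 21.3px, 31.1px, 45.4px, 66.3px

Step -2: 14.6 ÷ 1.46² = 6.8
Step -1: 14.6 ÷ 1.46 = 10.0
Step 0: 14.6px
Step 1: 14.6 × 1.46 = 21.3
Step 2: 14.6 × 1.46² = 31.1
Step 3: 14.6 × 1.46³ = 45.4
Step 4: 14.6 × 1.46⁴ = 66.3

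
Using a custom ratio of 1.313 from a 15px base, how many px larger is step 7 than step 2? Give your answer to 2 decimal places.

Step 2: 15.0 × 1.313² = 25.8595px
Step 7: 15.0 × 1.313⁷ = 100.9124px
Difference: 100.9124 − 25.8595 = 75.0529px

75.05px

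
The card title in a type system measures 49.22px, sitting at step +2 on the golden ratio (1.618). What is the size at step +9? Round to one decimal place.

1428.9px

The gap is 9 − (2) = 7 steps, so the factor is 1.618^7.
49.22 × 1.618⁷ = 49.22 × 29.03017 ≈ 1428.865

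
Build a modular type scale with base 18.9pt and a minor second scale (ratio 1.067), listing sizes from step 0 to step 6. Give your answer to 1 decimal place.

18.9pt, 20.2pt, 21.5pt, 23.0pt, 24.5pt, 26.1pt, 27.9pt

Step 0: 18.9pt
Step 1: 18.9 × 1.067 = 20.2
Step 2: 18.9 × 1.067² = 21.5
Step 3: 18.9 × 1.067³ = 23.0
Step 4: 18.9 × 1.067⁴ = 24.5
Step 5: 18.9 × 1.067⁵ = 26.1
Step 6: 18.9 × 1.067⁶ = 27.9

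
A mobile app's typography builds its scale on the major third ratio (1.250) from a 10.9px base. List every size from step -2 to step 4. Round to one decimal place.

7.0px, 8.7px, 10.9px, 13.6px, 17.0px, 21.3px, 26.6px

Step -2: 10.9 ÷ 1.250² = 7.0
Step -1: 10.9 ÷ 1.250 = 8.7
Step 0: 10.9px
Step 1: 10.9 × 1.250 = 13.6
Step 2: 10.9 × 1.250² = 17.0
Step 3: 10.9 × 1.250³ = 21.3
Step 4: 10.9 × 1.250⁴ = 26.6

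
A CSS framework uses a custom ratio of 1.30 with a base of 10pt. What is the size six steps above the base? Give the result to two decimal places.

A modular type scale is a geometric sequence: sizeₙ = base × rⁿ.
10.0 × 1.30⁶ = 10.0 × 4.82681 ≈ 48.27

48.27pt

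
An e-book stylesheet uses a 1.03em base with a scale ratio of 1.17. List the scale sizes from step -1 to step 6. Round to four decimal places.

0.8803em, 1.0300em, 1.2051em, 1.4100em, 1.6497em, 1.9301em, 2.2582em, 2.6421em

Step -1: 1.03 ÷ 1.17 = 0.8803
Step 0: 1.03em
Step 1: 1.03 × 1.17 = 1.2051
Step 2: 1.03 × 1.17² = 1.4100
Step 3: 1.03 × 1.17³ = 1.6497
Step 4: 1.03 × 1.17⁴ = 1.9301
Step 5: 1.03 × 1.17⁵ = 2.2582
Step 6: 1.03 × 1.17⁶ = 2.6421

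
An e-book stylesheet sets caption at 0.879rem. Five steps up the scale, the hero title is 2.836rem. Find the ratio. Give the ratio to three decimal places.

r⁵ = 2.836 / 0.879, so r = (2.836/0.879)^(1/5).
r = 3.2264^(1/5) ≈ 1.2640

1.264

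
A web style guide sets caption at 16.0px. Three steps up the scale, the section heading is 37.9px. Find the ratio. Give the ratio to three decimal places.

1.333

The ratio satisfies 16.0 × r³ = 37.9, so r = (37.9 / 16.0)^(1/3).
r = 2.3687^(1/3) ≈ 1.3330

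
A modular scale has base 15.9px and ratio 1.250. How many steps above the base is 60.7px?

6

1.250ⁿ = 60.7 / 15.9 = 3.8176
n = ln(3.8176) / ln(1.250) = 1.3396 / 0.2231 ≈ 6.00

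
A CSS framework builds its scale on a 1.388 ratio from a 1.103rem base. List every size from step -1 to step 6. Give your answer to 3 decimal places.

0.795rem, 1.103rem, 1.531rem, 2.125rem, 2.949rem, 4.094rem, 5.682rem, 7.887rem

Step -1: 1.103 ÷ 1.388 = 0.795
Step 0: 1.103rem
Step 1: 1.103 × 1.388 = 1.531
Step 2: 1.103 × 1.388² = 2.125
Step 3: 1.103 × 1.388³ = 2.949
Step 4: 1.103 × 1.388⁴ = 4.094
Step 5: 1.103 × 1.388⁵ = 5.682
Step 6: 1.103 × 1.388⁶ = 7.887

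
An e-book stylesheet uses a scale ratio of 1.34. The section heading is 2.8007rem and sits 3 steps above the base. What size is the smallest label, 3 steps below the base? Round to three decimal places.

0.484rem

2.8007 ÷ 1.34⁶ = 2.8007 ÷ 5.78934 ≈ 0.484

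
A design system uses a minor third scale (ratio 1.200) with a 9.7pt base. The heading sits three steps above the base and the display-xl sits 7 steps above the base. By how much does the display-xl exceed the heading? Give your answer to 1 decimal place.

18.0pt

Step 3: 9.7 × 1.200³ = 16.762pt
Step 7: 9.7 × 1.200⁷ = 34.757pt
Difference: 34.757 − 16.762 = 17.995pt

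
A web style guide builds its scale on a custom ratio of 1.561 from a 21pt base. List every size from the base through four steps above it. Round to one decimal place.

Step 0: 21pt
Step 1: 21.0 × 1.561 = 32.8
Step 2: 21.0 × 1.561² = 51.2
Step 3: 21.0 × 1.561³ = 79.9
Step 4: 21.0 × 1.561⁴ = 124.7

21.0pt, 32.8pt, 51.2pt, 79.9pt, 124.7pt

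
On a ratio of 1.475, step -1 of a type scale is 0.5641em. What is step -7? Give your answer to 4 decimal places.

The gap is -7 − (-1) = -6 steps, so the factor is 1.475^-6.
0.5641 ÷ 1.475⁶ = 0.5641 ÷ 10.29798 ≈ 0.0548

0.0548em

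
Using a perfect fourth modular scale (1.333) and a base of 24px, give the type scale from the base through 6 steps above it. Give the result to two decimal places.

Step 0: 24px
Step 1: 24.0 × 1.333 = 31.99
Step 2: 24.0 × 1.333² = 42.65
Step 3: 24.0 × 1.333³ = 56.85
Step 4: 24.0 × 1.333⁴ = 75.78
Step 5: 24.0 × 1.333⁵ = 101.01
Step 6: 24.0 × 1.333⁶ = 134.65

24.00px, 31.99px, 42.65px, 56.85px, 75.78px, 101.01px, 134.65px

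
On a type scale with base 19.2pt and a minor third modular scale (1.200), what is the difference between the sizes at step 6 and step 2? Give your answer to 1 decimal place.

29.7pt

Step 2: 19.2 × 1.200² = 27.648pt
Step 6: 19.2 × 1.200⁶ = 57.331pt
Difference: 57.331 − 27.648 = 29.683pt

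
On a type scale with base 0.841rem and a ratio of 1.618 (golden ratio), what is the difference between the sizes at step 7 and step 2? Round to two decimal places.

22.21rem

Step 2: 0.841 × 1.618² = 2.2017rem
Step 7: 0.841 × 1.618⁷ = 24.4144rem
Difference: 24.4144 − 2.2017 = 22.2127rem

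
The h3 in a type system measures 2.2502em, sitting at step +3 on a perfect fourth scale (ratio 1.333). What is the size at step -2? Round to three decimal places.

The gap is -2 − (3) = -5 steps, so the factor is 1.333^-5.
2.2502 ÷ 1.333⁵ = 2.2502 ÷ 4.20873 ≈ 0.535

0.535em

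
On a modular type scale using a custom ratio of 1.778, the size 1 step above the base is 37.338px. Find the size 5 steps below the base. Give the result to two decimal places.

37.338 ÷ 1.778⁶ = 37.338 ÷ 31.59298 ≈ 1.182

1.18px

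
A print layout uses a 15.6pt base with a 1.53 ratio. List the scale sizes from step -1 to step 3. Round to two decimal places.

10.20pt, 15.60pt, 23.87pt, 36.52pt, 55.87pt

Step -1: 15.6 ÷ 1.53 = 10.20
Step 0: 15.6pt
Step 1: 15.6 × 1.53 = 23.87
Step 2: 15.6 × 1.53² = 36.52
Step 3: 15.6 × 1.53³ = 55.87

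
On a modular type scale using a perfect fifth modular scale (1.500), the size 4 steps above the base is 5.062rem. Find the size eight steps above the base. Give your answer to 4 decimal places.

5.062 × 1.500⁴ = 5.062 × 5.06250 ≈ 25.6264

25.6264rem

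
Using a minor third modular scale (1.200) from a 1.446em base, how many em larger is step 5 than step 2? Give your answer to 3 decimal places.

Step 2: 1.446 × 1.200² = 2.08224em
Step 5: 1.446 × 1.200⁵ = 3.59811em
Difference: 3.59811 − 2.08224 = 1.51587em

1.516em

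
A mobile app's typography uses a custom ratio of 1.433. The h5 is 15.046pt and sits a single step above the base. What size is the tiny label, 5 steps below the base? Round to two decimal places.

1.74pt

Moving from step +1 to step -5 is 6 steps down, so divide by r⁶.
15.046 ÷ 1.433⁶ = 15.046 ÷ 8.65919 ≈ 1.738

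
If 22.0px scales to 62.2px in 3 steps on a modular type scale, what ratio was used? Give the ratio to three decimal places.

The ratio satisfies 22.0 × r³ = 62.2, so r = (62.2 / 22.0)^(1/3).
r = 2.8273^(1/3) ≈ 1.4140

1.414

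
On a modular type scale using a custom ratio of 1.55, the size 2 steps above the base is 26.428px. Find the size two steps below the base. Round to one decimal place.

26.428 ÷ 1.55⁴ = 26.428 ÷ 5.77201 ≈ 4.579

4.6px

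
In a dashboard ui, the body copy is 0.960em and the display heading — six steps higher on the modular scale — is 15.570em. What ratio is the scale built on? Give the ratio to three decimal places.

r⁶ = 15.570 / 0.960, so r = (15.570/0.960)^(1/6).
r = 16.2188^(1/6) ≈ 1.5910

1.591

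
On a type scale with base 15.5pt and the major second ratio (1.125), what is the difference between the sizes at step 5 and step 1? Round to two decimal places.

10.49pt

Step 1: 15.5 × 1.125 = 17.4375pt
Step 5: 15.5 × 1.125⁵ = 27.9315pt
Difference: 27.9315 − 17.4375 = 10.4940pt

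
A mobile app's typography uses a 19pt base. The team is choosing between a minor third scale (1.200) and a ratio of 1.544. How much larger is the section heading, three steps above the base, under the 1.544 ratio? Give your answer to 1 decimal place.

Minor third: 19.0 × 1.200³ = 32.832pt
At 1.544: 19.0 × 1.544³ = 69.935pt
Difference: 69.935 − 32.832 = 37.103pt

37.1pt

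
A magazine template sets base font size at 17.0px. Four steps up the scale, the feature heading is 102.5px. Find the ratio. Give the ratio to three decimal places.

1.567

r⁴ = 102.5 / 17.0, so r = (102.5/17.0)^(1/4).
r = 6.0294^(1/4) ≈ 1.5670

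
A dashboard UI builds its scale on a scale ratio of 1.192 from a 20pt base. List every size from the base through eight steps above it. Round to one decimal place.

Step 0: 20pt
Step 1: 20.0 × 1.192 = 23.8
Step 2: 20.0 × 1.192² = 28.4
Step 3: 20.0 × 1.192³ = 33.9
Step 4: 20.0 × 1.192⁴ = 40.4
Step 5: 20.0 × 1.192⁵ = 48.1
Step 6: 20.0 × 1.192⁶ = 57.4
Step 7: 20.0 × 1.192⁷ = 68.4
Step 8: 20.0 × 1.192⁸ = 81.5

20.0pt, 23.8pt, 28.4pt, 33.9pt, 40.4pt, 48.1pt, 57.4pt, 68.4pt, 81.5pt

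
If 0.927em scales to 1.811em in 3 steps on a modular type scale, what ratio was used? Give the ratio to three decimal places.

The ratio satisfies 0.927 × r³ = 1.811, so r = (1.811 / 0.927)^(1/3).
r = 1.9536^(1/3) ≈ 1.2501

1.250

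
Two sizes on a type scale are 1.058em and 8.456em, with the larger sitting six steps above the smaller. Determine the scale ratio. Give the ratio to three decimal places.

1.414

r⁶ = 8.456 / 1.058, so r = (8.456/1.058)^(1/6).
r = 7.9924^(1/6) ≈ 1.4140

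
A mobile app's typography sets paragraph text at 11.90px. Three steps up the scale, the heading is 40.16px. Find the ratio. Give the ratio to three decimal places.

r³ = 40.16 / 11.90, so r = (40.16/11.90)^(1/3).
r = 3.3748^(1/3) ≈ 1.5000

1.500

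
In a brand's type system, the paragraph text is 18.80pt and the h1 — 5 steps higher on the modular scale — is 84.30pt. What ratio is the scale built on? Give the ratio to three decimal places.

r⁵ = 84.30 / 18.80, so r = (84.30/18.80)^(1/5).
r = 4.4840^(1/5) ≈ 1.3500

1.350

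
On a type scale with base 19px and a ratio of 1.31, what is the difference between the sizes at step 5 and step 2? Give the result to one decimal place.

40.7px

Step 2: 19.0 × 1.31² = 32.606px
Step 5: 19.0 × 1.31⁵ = 73.301px
Difference: 73.301 − 32.606 = 40.695px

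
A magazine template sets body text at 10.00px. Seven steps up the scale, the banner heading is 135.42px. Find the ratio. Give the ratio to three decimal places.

1.451

r⁷ = 135.42 / 10.00, so r = (135.42/10.00)^(1/7).
r = 13.5420^(1/7) ≈ 1.4510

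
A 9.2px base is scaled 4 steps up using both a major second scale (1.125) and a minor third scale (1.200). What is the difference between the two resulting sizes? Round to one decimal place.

4.3px

Major second: 9.2 × 1.125⁴ = 14.737px
Minor third: 9.2 × 1.200⁴ = 19.077px
Difference: 19.077 − 14.737 = 4.340px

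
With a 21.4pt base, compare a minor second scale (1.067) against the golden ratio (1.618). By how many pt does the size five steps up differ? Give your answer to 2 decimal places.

Minor second: 21.4 × 1.067⁵ = 29.5962pt
Golden ratio: 21.4 × 1.618⁵ = 237.3047pt
Difference: 237.3047 − 29.5962 = 207.7085pt

207.71pt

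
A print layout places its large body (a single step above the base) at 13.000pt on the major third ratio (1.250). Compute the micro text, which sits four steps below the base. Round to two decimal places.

4.26pt

13.000 ÷ 1.250⁵ = 13.000 ÷ 3.05176 ≈ 4.260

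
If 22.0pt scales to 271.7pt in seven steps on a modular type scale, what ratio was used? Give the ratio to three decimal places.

1.432

r⁷ = 271.7 / 22.0, so r = (271.7/22.0)^(1/7).
r = 12.3500^(1/7) ≈ 1.4320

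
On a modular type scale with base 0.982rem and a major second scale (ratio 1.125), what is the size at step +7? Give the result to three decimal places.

2.240rem

A modular type scale is a geometric sequence: sizeₙ = base × rⁿ.
0.982 × 1.125⁷ = 0.982 × 2.28070 ≈ 2.240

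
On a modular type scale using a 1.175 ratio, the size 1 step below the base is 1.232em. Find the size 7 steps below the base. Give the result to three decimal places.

0.468em

1.232 ÷ 1.175⁶ = 1.232 ÷ 2.63164 ≈ 0.468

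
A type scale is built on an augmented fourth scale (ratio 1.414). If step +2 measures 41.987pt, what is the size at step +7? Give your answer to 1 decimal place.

The gap is 7 − (2) = 5 steps, so the factor is 1.414^5.
41.987 × 1.414⁵ = 41.987 × 5.65258 ≈ 237.335

237.3pt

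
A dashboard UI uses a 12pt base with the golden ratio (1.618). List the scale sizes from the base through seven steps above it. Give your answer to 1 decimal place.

Step 0: 12pt
Step 1: 12.0 × 1.618 = 19.4
Step 2: 12.0 × 1.618² = 31.4
Step 3: 12.0 × 1.618³ = 50.8
Step 4: 12.0 × 1.618⁴ = 82.2
Step 5: 12.0 × 1.618⁵ = 133.1
Step 6: 12.0 × 1.618⁶ = 215.3
Step 7: 12.0 × 1.618⁷ = 348.4

12.0pt, 19.4pt, 31.4pt, 50.8pt, 82.2pt, 133.1pt, 215.3pt, 348.4pt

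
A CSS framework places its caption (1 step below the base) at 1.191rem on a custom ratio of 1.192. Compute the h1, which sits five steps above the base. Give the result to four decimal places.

1.191 × 1.192⁶ = 1.191 × 2.86852 ≈ 3.4164

3.4164rem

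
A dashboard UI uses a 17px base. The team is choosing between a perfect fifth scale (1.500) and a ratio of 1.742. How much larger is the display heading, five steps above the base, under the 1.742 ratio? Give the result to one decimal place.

Perfect fifth: 17.0 × 1.500⁵ = 129.094px
At 1.742: 17.0 × 1.742⁵ = 272.703px
Difference: 272.703 − 129.094 = 143.609px

143.6px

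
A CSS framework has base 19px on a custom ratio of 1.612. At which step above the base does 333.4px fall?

1.612ⁿ = 333.4 / 19 = 17.5474
n = ln(17.5474) / ln(1.612) = 2.8649 / 0.4775 ≈ 6.00

6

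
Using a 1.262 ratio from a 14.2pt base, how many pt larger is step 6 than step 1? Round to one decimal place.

39.4pt

Step 1: 14.2 × 1.262 = 17.920pt
Step 6: 14.2 × 1.262⁶ = 57.365pt
Difference: 57.365 − 17.920 = 39.445pt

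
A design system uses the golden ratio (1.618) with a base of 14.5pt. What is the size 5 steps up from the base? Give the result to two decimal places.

160.79pt

14.5 × 1.618⁵ = 14.5 × 11.08901 ≈ 160.79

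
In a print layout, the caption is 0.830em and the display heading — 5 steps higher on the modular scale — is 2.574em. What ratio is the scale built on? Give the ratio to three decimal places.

r⁵ = 2.574 / 0.830, so r = (2.574/0.830)^(1/5).
r = 3.1012^(1/5) ≈ 1.2540

1.254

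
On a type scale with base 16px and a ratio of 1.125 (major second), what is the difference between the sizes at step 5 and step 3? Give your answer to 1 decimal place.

Step 3: 16.0 × 1.125³ = 22.781px
Step 5: 16.0 × 1.125⁵ = 28.833px
Difference: 28.833 − 22.781 = 6.052px

6.1px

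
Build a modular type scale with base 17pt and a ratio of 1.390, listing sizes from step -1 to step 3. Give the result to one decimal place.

Step -1: 17.0 ÷ 1.390 = 12.2
Step 0: 17pt
Step 1: 17.0 × 1.390 = 23.6
Step 2: 17.0 × 1.390² = 32.8
Step 3: 17.0 × 1.390³ = 45.7

12.2pt, 17.0pt, 23.6pt, 32.8pt, 45.7pt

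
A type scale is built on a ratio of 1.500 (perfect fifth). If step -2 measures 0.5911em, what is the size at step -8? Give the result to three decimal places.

The gap is -8 − (-2) = -6 steps, so the factor is 1.500^-6.
0.5911 ÷ 1.500⁶ = 0.5911 ÷ 11.39062 ≈ 0.052

0.052em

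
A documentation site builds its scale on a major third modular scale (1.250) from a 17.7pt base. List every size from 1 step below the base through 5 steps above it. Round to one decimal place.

Step -1: 17.7 ÷ 1.250 = 14.2
Step 0: 17.7pt
Step 1: 17.7 × 1.250 = 22.1
Step 2: 17.7 × 1.250² = 27.7
Step 3: 17.7 × 1.250³ = 34.6
Step 4: 17.7 × 1.250⁴ = 43.2
Step 5: 17.7 × 1.250⁵ = 54.0

14.2pt, 17.7pt, 22.1pt, 27.7pt, 34.6pt, 43.2pt, 54.0pt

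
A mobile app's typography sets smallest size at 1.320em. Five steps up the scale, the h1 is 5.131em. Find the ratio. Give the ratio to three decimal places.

r⁵ = 5.131 / 1.320, so r = (5.131/1.320)^(1/5).
r = 3.8871^(1/5) ≈ 1.3120

1.312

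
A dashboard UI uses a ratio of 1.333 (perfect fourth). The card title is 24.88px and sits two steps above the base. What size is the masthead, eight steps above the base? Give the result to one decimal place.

24.88 × 1.333⁶ = 24.88 × 5.61023 ≈ 139.583

139.6px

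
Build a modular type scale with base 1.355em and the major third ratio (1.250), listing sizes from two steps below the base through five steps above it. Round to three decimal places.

Step -2: 1.355 ÷ 1.250² = 0.867
Step -1: 1.355 ÷ 1.250 = 1.084
Step 0: 1.355em
Step 1: 1.355 × 1.250 = 1.694
Step 2: 1.355 × 1.250² = 2.117
Step 3: 1.355 × 1.250³ = 2.646
Step 4: 1.355 × 1.250⁴ = 3.308
Step 5: 1.355 × 1.250⁵ = 4.135

0.867em, 1.084em, 1.355em, 1.694em, 2.117em, 2.646em, 3.308em, 4.135em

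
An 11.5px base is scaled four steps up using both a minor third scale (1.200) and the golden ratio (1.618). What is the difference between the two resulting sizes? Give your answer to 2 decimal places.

54.97px

Minor third: 11.5 × 1.200⁴ = 23.8464px
Golden ratio: 11.5 × 1.618⁴ = 78.8155px
Difference: 78.8155 − 23.8464 = 54.9691px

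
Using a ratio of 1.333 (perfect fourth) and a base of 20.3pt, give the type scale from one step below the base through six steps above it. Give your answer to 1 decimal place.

Step -1: 20.3 ÷ 1.333 = 15.2
Step 0: 20.3pt
Step 1: 20.3 × 1.333 = 27.1
Step 2: 20.3 × 1.333² = 36.1
Step 3: 20.3 × 1.333³ = 48.1
Step 4: 20.3 × 1.333⁴ = 64.1
Step 5: 20.3 × 1.333⁵ = 85.4
Step 6: 20.3 × 1.333⁶ = 113.9

15.2pt, 20.3pt, 27.1pt, 36.1pt, 48.1pt, 64.1pt, 85.4pt, 113.9pt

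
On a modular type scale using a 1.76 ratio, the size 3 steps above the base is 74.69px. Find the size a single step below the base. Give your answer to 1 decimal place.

7.8px

The gap is -1 − (3) = -4 steps, so the factor is 1.76^-4.
74.69 ÷ 1.76⁴ = 74.69 ÷ 9.59513 ≈ 7.784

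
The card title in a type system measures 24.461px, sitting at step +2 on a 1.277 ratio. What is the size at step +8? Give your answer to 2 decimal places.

24.461 × 1.277⁶ = 24.461 × 4.33656 ≈ 106.077

106.08px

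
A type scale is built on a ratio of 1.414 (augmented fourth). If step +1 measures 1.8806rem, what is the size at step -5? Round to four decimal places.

Moving from step +1 to step -5 is 6 steps down, so divide by r⁶.
1.8806 ÷ 1.414⁶ = 1.8806 ÷ 7.99275 ≈ 0.2353

0.2353rem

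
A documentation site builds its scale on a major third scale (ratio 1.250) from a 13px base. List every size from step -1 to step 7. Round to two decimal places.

Step -1: 13.0 ÷ 1.250 = 10.40
Step 0: 13px
Step 1: 13.0 × 1.250 = 16.25
Step 2: 13.0 × 1.250² = 20.31
Step 3: 13.0 × 1.250³ = 25.39
Step 4: 13.0 × 1.250⁴ = 31.74
Step 5: 13.0 × 1.250⁵ = 39.67
Step 6: 13.0 × 1.250⁶ = 49.59
Step 7: 13.0 × 1.250⁷ = 61.99

10.40px, 13.00px, 16.25px, 20.31px, 25.39px, 31.74px, 39.67px, 49.59px, 61.99px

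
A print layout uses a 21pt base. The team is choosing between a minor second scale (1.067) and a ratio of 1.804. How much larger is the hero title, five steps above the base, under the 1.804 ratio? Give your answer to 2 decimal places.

372.19pt

Minor second: 21.0 × 1.067⁵ = 29.0430pt
At 1.804: 21.0 × 1.804⁵ = 401.2379pt
Difference: 401.2379 − 29.0430 = 372.1949pt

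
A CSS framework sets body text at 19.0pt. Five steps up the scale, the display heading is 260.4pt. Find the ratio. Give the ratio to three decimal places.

The ratio satisfies 19.0 × r⁵ = 260.4, so r = (260.4 / 19.0)^(1/5).
r = 13.7053^(1/5) ≈ 1.6880

1.688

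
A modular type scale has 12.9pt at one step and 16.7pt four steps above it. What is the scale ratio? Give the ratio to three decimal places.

r⁴ = 16.7 / 12.9, so r = (16.7/12.9)^(1/4).
r = 1.2946^(1/4) ≈ 1.0667

1.067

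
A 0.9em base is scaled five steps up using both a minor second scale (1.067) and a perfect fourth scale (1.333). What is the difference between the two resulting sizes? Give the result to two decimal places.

2.54em

Minor second: 0.9 × 1.067⁵ = 1.2447em
Perfect fourth: 0.9 × 1.333⁵ = 3.7879em
Difference: 3.7879 − 1.2447 = 2.5432em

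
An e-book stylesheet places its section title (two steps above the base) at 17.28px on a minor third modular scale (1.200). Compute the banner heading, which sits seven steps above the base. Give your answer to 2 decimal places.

43.00px

Moving from step +2 to step +7 is 5 steps up, so multiply by r⁵.
17.28 × 1.200⁵ = 17.28 × 2.48832 ≈ 42.998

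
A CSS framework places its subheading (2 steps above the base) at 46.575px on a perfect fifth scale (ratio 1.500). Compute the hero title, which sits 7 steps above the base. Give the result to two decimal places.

353.68px

46.575 × 1.500⁵ = 46.575 × 7.59375 ≈ 353.679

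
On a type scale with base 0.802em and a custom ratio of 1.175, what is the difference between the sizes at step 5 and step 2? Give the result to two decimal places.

0.69em

Step 2: 0.802 × 1.175² = 1.1073em
Step 5: 0.802 × 1.175⁵ = 1.7962em
Difference: 1.7962 − 1.1073 = 0.6889em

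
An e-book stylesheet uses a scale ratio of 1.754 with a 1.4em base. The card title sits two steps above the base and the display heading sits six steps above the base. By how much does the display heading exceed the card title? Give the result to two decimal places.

36.46em

Step 2: 1.4 × 1.754² = 4.3071em
Step 6: 1.4 × 1.754⁶ = 40.7667em
Difference: 40.7667 − 4.3071 = 36.4596em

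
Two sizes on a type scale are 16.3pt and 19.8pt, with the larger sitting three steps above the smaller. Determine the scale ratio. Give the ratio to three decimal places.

r³ = 19.8 / 16.3, so r = (19.8/16.3)^(1/3).
r = 1.2147^(1/3) ≈ 1.0670

1.067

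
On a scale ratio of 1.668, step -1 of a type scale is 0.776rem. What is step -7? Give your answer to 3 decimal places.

0.036rem

0.776 ÷ 1.668⁶ = 0.776 ÷ 21.53656 ≈ 0.036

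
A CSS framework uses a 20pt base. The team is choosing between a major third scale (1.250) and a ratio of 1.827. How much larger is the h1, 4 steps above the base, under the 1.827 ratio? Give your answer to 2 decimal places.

174.01pt

Major third: 20.0 × 1.250⁴ = 48.8281pt
At 1.827: 20.0 × 1.827⁴ = 222.8354pt
Difference: 222.8354 − 48.8281 = 174.0073pt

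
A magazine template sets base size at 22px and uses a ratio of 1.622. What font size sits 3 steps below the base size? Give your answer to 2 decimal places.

22.0 ÷ 1.622³ = 22.0 ÷ 4.26729 ≈ 5.16

5.16px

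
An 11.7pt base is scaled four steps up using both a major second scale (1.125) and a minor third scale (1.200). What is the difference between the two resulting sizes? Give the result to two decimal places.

5.52pt

Major second: 11.7 × 1.125⁴ = 18.7411pt
Minor third: 11.7 × 1.200⁴ = 24.2611pt
Difference: 24.2611 − 18.7411 = 5.5200pt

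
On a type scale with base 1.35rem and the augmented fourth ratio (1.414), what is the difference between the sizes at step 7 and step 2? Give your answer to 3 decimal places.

12.558rem

Step 2: 1.35 × 1.414² = 2.69918rem
Step 7: 1.35 × 1.414⁷ = 15.25737rem
Difference: 15.25737 − 2.69918 = 12.55819rem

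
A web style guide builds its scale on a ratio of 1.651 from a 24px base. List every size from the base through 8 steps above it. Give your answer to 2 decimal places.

24.00px, 39.62px, 65.42px, 108.01px, 178.32px, 294.41px, 486.06px, 802.49px, 1324.91px

Step 0: 24px
Step 1: 24.0 × 1.651 = 39.62
Step 2: 24.0 × 1.651² = 65.42
Step 3: 24.0 × 1.651³ = 108.01
Step 4: 24.0 × 1.651⁴ = 178.32
Step 5: 24.0 × 1.651⁵ = 294.41
Step 6: 24.0 × 1.651⁶ = 486.06
Step 7: 24.0 × 1.651⁷ = 802.49
Step 8: 24.0 × 1.651⁸ = 1324.91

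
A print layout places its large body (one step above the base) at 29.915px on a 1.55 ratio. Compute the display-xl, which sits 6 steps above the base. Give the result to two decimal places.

Moving from step +1 to step +6 is 5 steps up, so multiply by r⁵.
29.915 × 1.55⁵ = 29.915 × 8.94661 ≈ 267.638

267.64px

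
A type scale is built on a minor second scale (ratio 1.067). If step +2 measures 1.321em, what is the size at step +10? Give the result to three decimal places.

2.219em

1.321 × 1.067⁸ = 1.321 × 1.68002 ≈ 2.219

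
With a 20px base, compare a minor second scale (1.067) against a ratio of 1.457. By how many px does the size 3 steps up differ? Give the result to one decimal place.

Minor second: 20.0 × 1.067³ = 24.295px
At 1.457: 20.0 × 1.457³ = 61.860px
Difference: 61.860 − 24.295 = 37.565px

37.6px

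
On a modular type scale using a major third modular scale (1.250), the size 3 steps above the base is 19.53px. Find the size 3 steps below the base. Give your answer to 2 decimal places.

5.12px

Moving from step +3 to step -3 is 6 steps down, so divide by r⁶.
19.53 ÷ 1.250⁶ = 19.53 ÷ 3.81470 ≈ 5.120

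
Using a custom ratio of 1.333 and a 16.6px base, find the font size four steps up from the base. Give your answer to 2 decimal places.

52.41px

16.6 × 1.333⁴ = 16.6 × 3.15733 ≈ 52.41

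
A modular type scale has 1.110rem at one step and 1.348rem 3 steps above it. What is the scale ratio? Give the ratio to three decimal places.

r³ = 1.348 / 1.110, so r = (1.348/1.110)^(1/3).
r = 1.2144^(1/3) ≈ 1.0669

1.067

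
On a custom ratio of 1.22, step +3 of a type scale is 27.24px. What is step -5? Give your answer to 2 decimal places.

Moving from step +3 to step -5 is 8 steps down, so divide by r⁸.
27.24 ÷ 1.22⁸ = 27.24 ÷ 4.90771 ≈ 5.550

5.55px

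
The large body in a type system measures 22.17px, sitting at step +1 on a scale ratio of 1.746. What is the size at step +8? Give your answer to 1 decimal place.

1096.7px

22.17 × 1.746⁷ = 22.17 × 49.46633 ≈ 1096.668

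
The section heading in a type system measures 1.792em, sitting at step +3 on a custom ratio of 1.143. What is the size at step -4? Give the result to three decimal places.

1.792 ÷ 1.143⁷ = 1.792 ÷ 2.54873 ≈ 0.703

0.703em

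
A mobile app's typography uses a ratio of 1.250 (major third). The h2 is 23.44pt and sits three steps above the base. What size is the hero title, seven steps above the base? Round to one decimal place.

57.2pt

The gap is 7 − (3) = 4 steps, so the factor is 1.250^4.
23.44 × 1.250⁴ = 23.44 × 2.44141 ≈ 57.227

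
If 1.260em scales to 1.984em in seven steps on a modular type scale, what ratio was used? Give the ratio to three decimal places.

The ratio satisfies 1.260 × r⁷ = 1.984, so r = (1.984 / 1.260)^(1/7).
r = 1.5746^(1/7) ≈ 1.0670

1.067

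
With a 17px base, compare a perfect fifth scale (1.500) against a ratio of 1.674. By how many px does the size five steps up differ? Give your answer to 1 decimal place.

Perfect fifth: 17.0 × 1.500⁵ = 129.094px
At 1.674: 17.0 × 1.674⁵ = 223.474px
Difference: 223.474 − 129.094 = 94.380px

94.4px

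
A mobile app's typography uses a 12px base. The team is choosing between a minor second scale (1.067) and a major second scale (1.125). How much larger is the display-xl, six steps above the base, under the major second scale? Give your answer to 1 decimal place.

Minor second: 12.0 × 1.067⁶ = 17.708px
Major second: 12.0 × 1.125⁶ = 24.327px
Difference: 24.327 − 17.708 = 6.619px

6.6px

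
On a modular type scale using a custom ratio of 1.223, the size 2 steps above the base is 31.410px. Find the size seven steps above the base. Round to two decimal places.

85.94px

Moving from step +2 to step +7 is 5 steps up, so multiply by r⁵.
31.410 × 1.223⁵ = 31.410 × 2.73610 ≈ 85.941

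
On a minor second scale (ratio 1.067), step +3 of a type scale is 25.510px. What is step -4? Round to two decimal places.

The gap is -4 − (3) = -7 steps, so the factor is 1.067^-7.
25.510 ÷ 1.067⁷ = 25.510 ÷ 1.57453 ≈ 16.202

16.20px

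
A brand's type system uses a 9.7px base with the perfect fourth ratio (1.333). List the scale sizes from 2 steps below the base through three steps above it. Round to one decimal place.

Step -2: 9.7 ÷ 1.333² = 5.5
Step -1: 9.7 ÷ 1.333 = 7.3
Step 0: 9.7px
Step 1: 9.7 × 1.333 = 12.9
Step 2: 9.7 × 1.333² = 17.2
Step 3: 9.7 × 1.333³ = 23.0

5.5px, 7.3px, 9.7px, 12.9px, 17.2px, 23.0px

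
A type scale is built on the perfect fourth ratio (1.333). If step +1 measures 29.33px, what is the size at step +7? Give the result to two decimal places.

164.55px

The gap is 7 − (1) = 6 steps, so the factor is 1.333^6.
29.33 × 1.333⁶ = 29.33 × 5.61023 ≈ 164.548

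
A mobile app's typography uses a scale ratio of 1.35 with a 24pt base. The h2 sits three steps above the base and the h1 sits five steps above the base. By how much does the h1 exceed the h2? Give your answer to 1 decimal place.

Step 3: 24.0 × 1.35³ = 59.049pt
Step 5: 24.0 × 1.35⁵ = 107.617pt
Difference: 107.617 − 59.049 = 48.568pt

48.6pt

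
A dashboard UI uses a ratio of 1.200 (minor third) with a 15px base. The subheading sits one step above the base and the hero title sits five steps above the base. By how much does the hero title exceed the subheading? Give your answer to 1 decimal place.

19.3px

Step 1: 15.0 × 1.200 = 18.000px
Step 5: 15.0 × 1.200⁵ = 37.325px
Difference: 37.325 − 18.000 = 19.325px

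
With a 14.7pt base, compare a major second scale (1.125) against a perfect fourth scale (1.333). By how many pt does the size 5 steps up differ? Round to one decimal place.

35.4pt

Major second: 14.7 × 1.125⁵ = 26.490pt
Perfect fourth: 14.7 × 1.333⁵ = 61.868pt
Difference: 61.868 − 26.490 = 35.378pt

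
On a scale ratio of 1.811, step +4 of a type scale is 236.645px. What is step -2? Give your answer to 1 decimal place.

6.7px

The gap is -2 − (4) = -6 steps, so the factor is 1.811^-6.
236.645 ÷ 1.811⁶ = 236.645 ÷ 35.27855 ≈ 6.708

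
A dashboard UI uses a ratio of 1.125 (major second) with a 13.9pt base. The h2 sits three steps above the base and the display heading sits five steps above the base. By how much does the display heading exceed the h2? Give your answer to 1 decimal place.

5.3pt

Step 3: 13.9 × 1.125³ = 19.791pt
Step 5: 13.9 × 1.125⁵ = 25.048pt
Difference: 25.048 − 19.791 = 5.257pt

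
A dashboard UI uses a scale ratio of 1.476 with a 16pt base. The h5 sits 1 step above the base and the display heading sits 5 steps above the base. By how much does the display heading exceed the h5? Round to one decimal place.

88.5pt

Step 1: 16.0 × 1.476 = 23.616pt
Step 5: 16.0 × 1.476⁵ = 112.086pt
Difference: 112.086 − 23.616 = 88.470pt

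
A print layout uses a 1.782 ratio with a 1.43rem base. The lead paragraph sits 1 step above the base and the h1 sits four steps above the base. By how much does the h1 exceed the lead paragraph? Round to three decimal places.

Step 1: 1.43 × 1.782 = 2.54826rem
Step 4: 1.43 × 1.782⁴ = 14.42005rem
Difference: 14.42005 − 2.54826 = 11.87179rem

11.872rem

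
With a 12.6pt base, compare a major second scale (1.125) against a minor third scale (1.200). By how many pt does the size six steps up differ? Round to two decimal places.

12.08pt

Major second: 12.6 × 1.125⁶ = 25.5438pt
Minor third: 12.6 × 1.200⁶ = 37.6234pt
Difference: 37.6234 − 25.5438 = 12.0796pt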